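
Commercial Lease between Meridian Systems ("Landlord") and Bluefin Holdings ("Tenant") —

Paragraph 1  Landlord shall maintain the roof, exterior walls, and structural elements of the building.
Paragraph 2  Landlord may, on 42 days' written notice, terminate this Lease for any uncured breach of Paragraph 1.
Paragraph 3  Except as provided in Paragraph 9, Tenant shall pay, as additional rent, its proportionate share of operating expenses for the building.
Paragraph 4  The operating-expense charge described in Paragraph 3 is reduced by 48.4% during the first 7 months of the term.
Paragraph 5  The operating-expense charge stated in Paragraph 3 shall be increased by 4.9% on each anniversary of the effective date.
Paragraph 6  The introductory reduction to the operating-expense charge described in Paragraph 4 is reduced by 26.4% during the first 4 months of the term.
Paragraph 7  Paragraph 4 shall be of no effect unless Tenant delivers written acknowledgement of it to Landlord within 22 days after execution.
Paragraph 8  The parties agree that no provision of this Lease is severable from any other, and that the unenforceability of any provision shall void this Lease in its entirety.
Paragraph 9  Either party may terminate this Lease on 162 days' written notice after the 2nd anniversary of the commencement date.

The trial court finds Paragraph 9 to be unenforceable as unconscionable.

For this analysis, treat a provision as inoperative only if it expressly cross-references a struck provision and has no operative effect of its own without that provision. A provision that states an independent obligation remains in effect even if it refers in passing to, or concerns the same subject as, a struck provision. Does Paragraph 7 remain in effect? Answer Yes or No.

No

Paragraph 9 is struck. No other provision's operative terms depend on Paragraph 9. Paragraph 8 provides that the Lease is not severable, so the invalidity of any one provision voids the entire Lease. No provision of the Lease survives. Paragraph 7 is among the inoperative provisions, so the answer is no.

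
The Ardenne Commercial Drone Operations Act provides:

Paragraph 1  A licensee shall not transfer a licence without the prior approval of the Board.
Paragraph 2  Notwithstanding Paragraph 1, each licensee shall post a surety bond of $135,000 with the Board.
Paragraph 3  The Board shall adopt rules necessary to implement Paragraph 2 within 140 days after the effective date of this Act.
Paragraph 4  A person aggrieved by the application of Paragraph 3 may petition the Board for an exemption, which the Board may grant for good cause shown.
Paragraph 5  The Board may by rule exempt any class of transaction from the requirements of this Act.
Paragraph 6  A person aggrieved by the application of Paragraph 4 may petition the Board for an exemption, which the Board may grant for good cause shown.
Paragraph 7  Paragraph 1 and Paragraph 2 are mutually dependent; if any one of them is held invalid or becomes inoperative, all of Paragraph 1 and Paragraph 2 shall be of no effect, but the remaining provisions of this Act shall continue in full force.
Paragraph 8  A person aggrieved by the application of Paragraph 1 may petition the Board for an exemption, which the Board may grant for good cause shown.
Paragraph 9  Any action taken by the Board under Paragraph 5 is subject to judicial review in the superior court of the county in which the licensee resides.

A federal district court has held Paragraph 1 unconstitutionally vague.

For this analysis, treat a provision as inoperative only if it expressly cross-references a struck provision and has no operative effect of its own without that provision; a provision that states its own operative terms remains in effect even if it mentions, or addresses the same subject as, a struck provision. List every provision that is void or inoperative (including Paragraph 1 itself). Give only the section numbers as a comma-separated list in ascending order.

Paragraph 1 is struck. The only function of Paragraph 8 is the exemption procedure for Paragraph 1, so it cannot stand once Paragraph 1 is removed. Paragraph 7 declares Paragraph 1 and Paragraph 2 mutually dependent; since one of them has fallen, all of them are of no effect. That brings down Paragraph 2 as well. Paragraph 3, Paragraph 4, and Paragraph 6 in turn depend solely on a provision now struck and likewise fall. The remainder continues in force under Paragraph 7. That leaves Paragraph 5, Paragraph 7, and Paragraph 9 in effect.

1, 2, 3, 4, 6, 8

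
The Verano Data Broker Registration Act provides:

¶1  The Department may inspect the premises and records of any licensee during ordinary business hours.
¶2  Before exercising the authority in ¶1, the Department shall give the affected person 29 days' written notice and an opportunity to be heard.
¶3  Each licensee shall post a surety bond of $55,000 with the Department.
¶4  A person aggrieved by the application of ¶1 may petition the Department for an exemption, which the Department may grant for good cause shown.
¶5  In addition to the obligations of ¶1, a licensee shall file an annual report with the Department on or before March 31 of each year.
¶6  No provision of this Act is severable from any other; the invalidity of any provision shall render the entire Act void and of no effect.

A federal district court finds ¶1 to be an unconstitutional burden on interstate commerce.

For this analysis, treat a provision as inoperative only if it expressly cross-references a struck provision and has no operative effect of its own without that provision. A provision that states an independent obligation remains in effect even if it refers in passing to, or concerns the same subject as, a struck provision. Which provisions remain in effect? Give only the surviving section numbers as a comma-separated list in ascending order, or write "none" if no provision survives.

¶1 is struck. ¶2 has no operative effect of its own apart from ¶1 and is therefore inoperative. ¶4 operates only by reference to ¶1, so it falls with ¶1. ¶6 provides that the Act is not severable, so the invalidity of any one provision voids the entire Act. No provision of the Act survives.

none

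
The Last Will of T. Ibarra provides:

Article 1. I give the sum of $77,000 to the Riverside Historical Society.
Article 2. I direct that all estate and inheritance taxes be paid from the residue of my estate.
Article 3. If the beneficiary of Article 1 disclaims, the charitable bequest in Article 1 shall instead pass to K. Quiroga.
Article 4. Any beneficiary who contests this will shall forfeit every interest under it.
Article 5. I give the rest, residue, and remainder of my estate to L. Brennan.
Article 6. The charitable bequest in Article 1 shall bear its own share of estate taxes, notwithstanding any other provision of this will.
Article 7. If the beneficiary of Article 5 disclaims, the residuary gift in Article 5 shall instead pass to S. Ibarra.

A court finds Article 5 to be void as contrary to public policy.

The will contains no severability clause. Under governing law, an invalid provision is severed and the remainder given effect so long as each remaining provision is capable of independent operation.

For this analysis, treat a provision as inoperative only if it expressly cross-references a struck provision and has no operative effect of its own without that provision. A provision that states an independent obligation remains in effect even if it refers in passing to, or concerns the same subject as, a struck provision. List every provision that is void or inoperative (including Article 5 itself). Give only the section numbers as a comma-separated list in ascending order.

5, 7

Article 5 is struck. The only function of Article 7 is the alternative disposition for Article 5, so it cannot stand once Article 5 is removed. Under the stated default rule, only provisions that cannot operate independently fall away; the rest are enforced. That leaves Article 1, Article 2, Article 3, Article 4, and Article 6 in effect.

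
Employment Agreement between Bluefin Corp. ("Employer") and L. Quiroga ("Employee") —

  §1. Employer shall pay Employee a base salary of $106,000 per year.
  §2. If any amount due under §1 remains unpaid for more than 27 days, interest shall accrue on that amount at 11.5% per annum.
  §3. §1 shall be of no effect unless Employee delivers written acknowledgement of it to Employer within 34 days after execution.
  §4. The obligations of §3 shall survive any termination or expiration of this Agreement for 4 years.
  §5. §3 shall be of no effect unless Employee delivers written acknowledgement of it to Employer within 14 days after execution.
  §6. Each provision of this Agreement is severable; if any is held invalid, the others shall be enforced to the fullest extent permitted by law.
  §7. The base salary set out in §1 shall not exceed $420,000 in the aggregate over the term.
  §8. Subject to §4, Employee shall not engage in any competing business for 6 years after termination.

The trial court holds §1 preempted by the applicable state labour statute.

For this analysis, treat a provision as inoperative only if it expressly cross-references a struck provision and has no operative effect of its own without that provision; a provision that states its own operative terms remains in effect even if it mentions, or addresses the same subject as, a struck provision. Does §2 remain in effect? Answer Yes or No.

No

§1 is struck. The whole of §2 is the default interest on the base salary, defined by reference to §1, so §2 cannot stand once §1 is removed. §3 operates only by reference to §1, so it falls with §1. §7 operates only by reference to §1, so it falls with §1. §4 has no operative effect of its own apart from §3 and is therefore inoperative. §5 merely fixes the acknowledgement condition for §3; with §3 gone it has nothing to operate on and falls away. Although §8 refers to §4, its operative terms do not depend on §4, so it remains in effect. Under the severability clause in §6, the remaining provisions continue in force. §6 and §8 remain in effect. §2 is among the inoperative provisions, so the answer is no.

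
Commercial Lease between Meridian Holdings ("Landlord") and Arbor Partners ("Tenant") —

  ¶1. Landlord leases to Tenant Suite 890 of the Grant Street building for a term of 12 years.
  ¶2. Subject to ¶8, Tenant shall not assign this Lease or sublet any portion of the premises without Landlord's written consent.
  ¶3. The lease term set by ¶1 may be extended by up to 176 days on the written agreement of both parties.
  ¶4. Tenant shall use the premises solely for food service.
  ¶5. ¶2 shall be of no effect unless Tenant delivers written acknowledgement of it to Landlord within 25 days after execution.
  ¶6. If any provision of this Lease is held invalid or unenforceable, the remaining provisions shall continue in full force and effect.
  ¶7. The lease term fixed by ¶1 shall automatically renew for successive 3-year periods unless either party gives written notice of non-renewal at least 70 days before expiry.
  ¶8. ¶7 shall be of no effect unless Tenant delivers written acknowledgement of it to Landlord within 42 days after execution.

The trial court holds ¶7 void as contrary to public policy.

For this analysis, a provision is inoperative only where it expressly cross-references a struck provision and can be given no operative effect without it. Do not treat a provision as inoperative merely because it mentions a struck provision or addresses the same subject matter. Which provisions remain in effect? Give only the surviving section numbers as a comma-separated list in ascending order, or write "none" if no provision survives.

¶7 is struck. ¶8 merely fixes the acknowledgement condition for ¶7; with ¶7 gone it has nothing to operate on and falls away. ¶2 mentions ¶8 but its own obligation stands independently of ¶8, so ¶2 is not affected. Under the severability clause in ¶6, the remaining provisions continue in force. That leaves ¶1, ¶2, ¶3, ¶4, ¶5, and ¶6 in effect.

1, 2, 3, 4, 5, 6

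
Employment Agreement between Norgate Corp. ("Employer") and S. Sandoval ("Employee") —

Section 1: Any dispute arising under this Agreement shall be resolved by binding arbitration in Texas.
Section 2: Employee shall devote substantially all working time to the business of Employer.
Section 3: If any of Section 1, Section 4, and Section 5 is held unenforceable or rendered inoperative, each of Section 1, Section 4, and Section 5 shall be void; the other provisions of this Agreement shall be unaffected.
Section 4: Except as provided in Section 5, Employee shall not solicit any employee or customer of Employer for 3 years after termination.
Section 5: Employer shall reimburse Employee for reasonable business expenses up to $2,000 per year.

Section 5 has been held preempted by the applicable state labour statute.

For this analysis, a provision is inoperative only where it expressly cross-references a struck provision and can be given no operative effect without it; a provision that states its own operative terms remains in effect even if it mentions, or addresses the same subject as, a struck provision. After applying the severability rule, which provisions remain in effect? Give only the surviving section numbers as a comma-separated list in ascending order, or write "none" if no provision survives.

2, 3

Section 5 is struck. No other provision's operative terms depend on Section 5. Section 3 declares Section 1, Section 4, and Section 5 mutually dependent; since one of them has fallen, all of them are of no effect. That brings down Section 1 and Section 4 as well. The remainder continues in force under Section 3. The provisions still in force are Section 2 and Section 3.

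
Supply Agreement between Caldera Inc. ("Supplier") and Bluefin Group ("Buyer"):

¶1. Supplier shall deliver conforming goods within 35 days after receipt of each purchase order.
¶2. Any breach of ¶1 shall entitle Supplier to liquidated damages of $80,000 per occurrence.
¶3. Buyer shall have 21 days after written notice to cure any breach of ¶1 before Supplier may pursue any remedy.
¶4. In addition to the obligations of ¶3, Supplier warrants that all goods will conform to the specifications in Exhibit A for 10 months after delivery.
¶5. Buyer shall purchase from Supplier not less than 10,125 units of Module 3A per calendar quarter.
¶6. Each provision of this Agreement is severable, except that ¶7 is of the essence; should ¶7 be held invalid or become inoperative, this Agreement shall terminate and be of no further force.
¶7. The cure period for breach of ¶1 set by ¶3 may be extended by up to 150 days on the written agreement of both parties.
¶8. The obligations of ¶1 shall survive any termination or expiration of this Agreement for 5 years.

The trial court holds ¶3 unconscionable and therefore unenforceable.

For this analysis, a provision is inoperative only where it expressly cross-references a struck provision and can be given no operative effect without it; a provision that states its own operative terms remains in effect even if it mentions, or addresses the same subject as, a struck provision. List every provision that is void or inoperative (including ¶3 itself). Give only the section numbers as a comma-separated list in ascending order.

1, 2, 3, 4, 5, 6, 7, 8

¶3 is struck. ¶7 operates only by reference to ¶3, so it falls with ¶3. ¶6 makes ¶7 an essential term, and ¶7 has been rendered inoperative by the cascade; under ¶6, the entire Agreement is therefore void. No provision of the Agreement survives.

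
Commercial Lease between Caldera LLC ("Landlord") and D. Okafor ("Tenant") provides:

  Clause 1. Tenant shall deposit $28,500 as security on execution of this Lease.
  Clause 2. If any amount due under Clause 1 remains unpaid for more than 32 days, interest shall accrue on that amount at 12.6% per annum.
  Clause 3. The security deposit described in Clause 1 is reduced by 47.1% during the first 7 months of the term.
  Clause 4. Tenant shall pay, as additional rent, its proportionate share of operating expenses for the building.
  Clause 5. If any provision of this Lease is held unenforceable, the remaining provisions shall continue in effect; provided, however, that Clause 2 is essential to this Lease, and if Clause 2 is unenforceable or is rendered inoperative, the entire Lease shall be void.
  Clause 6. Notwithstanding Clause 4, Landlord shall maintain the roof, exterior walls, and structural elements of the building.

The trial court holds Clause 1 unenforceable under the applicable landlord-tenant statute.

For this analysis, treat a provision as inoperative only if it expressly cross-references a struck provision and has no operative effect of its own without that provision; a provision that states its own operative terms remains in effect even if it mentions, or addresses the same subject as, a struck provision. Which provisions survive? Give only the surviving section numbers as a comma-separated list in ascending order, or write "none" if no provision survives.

Clause 1 is struck. Clause 2 operates only by reference to Clause 1, so it falls with Clause 1. Clause 3 operates only by reference to Clause 1, so it falls with Clause 1. Clause 5 makes Clause 2 an essential term, and Clause 2 has been rendered inoperative by the cascade; under Clause 5, the entire Lease is therefore void. No provision of the Lease survives.

none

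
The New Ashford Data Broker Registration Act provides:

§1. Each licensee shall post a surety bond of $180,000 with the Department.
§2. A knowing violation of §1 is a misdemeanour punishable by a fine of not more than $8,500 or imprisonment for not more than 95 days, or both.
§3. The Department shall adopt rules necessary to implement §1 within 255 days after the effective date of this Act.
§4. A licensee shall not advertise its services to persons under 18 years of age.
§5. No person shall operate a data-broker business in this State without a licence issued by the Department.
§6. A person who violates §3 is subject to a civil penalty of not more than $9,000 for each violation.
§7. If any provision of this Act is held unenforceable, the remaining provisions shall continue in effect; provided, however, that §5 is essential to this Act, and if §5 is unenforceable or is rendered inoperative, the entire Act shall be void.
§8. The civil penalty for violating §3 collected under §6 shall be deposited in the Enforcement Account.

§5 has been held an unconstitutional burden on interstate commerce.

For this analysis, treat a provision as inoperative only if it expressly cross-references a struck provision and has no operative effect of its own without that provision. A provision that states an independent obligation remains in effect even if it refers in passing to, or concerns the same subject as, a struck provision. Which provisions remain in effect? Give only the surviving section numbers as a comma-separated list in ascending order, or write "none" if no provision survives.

§5 is struck. No other provision's operative terms depend on §5. §7 makes §5 an essential term, and §5 is the provision held invalid; under §7, the entire Act is therefore void. No provision of the Act survives.

none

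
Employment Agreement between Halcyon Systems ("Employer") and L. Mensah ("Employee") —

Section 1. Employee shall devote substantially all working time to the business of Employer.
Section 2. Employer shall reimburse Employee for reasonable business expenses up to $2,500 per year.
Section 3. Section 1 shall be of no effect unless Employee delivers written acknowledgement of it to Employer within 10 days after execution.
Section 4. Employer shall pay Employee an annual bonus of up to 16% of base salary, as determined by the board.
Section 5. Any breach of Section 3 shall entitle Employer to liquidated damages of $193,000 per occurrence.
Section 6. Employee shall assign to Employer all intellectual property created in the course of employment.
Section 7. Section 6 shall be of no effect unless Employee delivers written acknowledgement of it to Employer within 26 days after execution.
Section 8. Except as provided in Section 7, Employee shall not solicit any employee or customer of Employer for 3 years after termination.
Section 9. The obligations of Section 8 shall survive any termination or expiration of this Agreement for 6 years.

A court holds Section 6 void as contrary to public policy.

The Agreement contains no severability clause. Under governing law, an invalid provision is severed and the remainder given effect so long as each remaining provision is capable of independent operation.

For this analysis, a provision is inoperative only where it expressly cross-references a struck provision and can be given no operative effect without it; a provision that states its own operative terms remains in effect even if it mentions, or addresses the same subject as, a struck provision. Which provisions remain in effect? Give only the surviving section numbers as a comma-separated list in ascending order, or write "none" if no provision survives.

1, 2, 3, 4, 5, 8, 9

Section 6 is struck. Section 7 operates only by reference to Section 6, so it falls with Section 6. Section 8 mentions Section 7 but its own obligation stands independently of Section 7, so Section 8 is not affected. With no severability clause, the stated default rule severs what cannot stand and enforces each remaining provision that can operate on its own. That leaves Section 1, Section 2, Section 3, Section 4, Section 5, Section 8, and Section 9 in effect.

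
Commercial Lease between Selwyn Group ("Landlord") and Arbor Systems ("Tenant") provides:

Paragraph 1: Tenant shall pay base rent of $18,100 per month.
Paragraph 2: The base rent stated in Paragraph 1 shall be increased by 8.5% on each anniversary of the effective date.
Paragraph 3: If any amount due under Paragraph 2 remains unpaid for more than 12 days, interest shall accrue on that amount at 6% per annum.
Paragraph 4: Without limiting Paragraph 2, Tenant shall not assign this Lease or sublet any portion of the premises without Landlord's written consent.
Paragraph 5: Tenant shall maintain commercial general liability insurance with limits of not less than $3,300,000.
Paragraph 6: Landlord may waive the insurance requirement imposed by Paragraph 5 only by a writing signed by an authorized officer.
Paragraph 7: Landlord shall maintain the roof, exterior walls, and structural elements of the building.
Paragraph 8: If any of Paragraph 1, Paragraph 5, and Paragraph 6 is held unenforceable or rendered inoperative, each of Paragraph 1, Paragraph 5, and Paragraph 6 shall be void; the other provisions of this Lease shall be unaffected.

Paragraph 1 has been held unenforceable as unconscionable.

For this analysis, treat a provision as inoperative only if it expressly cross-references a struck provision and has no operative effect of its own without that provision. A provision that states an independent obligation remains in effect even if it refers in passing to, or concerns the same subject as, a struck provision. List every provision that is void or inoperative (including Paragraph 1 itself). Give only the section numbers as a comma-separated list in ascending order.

1, 2, 3, 5, 6

Paragraph 1 is struck. The whole of Paragraph 2 is the escalation of the base rent, defined by reference to Paragraph 1, so Paragraph 2 cannot stand once Paragraph 1 is removed. Paragraph 3 operates only by reference to Paragraph 2, so it falls with Paragraph 2. Paragraph 4 mentions Paragraph 2 but its own obligation stands independently of Paragraph 2, so Paragraph 4 is not affected. Paragraph 8 declares Paragraph 1, Paragraph 5, and Paragraph 6 mutually dependent; since one of them has fallen, all of them are of no effect. That brings down Paragraph 5 and Paragraph 6 as well. The remainder continues in force under Paragraph 8. Paragraph 4, Paragraph 7, and Paragraph 8 remain in effect.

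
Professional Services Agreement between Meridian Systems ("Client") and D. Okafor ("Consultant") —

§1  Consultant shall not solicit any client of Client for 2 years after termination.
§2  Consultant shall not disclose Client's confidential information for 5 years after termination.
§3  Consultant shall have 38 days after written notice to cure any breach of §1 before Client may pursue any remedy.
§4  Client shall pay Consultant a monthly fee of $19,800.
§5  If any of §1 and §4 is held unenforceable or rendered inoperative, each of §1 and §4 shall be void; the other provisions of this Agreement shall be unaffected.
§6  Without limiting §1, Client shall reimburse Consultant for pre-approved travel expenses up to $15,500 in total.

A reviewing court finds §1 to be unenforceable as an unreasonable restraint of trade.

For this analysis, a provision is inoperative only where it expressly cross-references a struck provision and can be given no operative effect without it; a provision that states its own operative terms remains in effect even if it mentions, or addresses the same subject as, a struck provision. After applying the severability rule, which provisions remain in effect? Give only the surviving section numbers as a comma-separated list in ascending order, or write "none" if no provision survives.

§1 is struck. §3 merely fixes the cure period for breach of §1; with §1 gone it has nothing to operate on and falls away. §6 mentions §1 but its own obligation stands independently of §1, so §6 is not affected. §5 declares §1 and §4 mutually dependent; since one of them has fallen, all of them are of no effect. That brings down §4 as well. The remainder continues in force under §5. The provisions still in force are §2, §5, and §6.

2, 5, 6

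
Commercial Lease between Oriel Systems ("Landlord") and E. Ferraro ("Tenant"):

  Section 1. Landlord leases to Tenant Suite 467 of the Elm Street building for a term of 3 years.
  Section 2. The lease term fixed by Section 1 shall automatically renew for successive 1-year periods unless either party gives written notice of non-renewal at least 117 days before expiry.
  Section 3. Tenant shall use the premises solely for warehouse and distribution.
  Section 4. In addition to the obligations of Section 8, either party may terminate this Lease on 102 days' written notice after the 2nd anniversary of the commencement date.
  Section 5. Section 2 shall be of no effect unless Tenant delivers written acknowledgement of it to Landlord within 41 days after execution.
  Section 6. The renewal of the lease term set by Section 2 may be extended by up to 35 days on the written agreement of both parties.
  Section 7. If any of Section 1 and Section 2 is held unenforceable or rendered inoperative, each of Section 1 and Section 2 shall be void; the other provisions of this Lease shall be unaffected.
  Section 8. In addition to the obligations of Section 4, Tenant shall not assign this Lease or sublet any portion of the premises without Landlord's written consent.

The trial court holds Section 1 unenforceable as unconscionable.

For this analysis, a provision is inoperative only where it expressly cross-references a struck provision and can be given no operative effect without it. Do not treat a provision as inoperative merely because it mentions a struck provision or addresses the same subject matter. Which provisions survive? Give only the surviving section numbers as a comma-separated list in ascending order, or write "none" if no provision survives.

Section 1 is struck. Section 2 does nothing except set the renewal of the lease term by reference to Section 1; with Section 1 gone it has no independent effect and is inoperative. Section 5 merely fixes the acknowledgement condition for Section 2; with Section 2 gone it has nothing to operate on and falls away. Section 6 does nothing except set the extension of the renewal of the lease term by reference to Section 2; with Section 2 gone it has no independent effect and is inoperative. Section 7 declares Section 1 and Section 2 mutually dependent; since one of them has fallen, all of them are of no effect. The remainder continues in force under Section 7. Section 3, Section 4, Section 7, and Section 8 remain in effect.

3, 4, 7, 8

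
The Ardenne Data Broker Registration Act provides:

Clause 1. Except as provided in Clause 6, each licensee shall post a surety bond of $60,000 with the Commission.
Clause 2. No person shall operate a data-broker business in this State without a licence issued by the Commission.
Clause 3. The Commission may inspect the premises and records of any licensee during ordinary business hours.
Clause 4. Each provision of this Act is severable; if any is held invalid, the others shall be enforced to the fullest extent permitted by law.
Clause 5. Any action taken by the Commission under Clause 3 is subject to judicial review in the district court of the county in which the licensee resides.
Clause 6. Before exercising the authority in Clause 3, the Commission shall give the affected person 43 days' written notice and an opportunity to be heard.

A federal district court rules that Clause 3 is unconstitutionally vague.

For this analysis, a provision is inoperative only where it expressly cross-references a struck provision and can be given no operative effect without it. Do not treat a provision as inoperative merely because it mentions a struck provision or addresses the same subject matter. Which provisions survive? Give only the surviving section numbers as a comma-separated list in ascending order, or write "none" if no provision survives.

1, 2, 4

Clause 3 is struck. The only function of Clause 5 is the judicial-review right for Clause 3, so it cannot stand once Clause 3 is removed. Clause 6 merely fixes the notice-and-hearing requirement for Clause 3; with Clause 3 gone it has nothing to operate on and falls away. Although Clause 1 refers to Clause 6, its operative terms do not depend on Clause 6, so it remains in effect. Clause 4 is a severability clause and preserves every provision that can still be given independent effect. Clause 1, Clause 2, and Clause 4 remain in effect.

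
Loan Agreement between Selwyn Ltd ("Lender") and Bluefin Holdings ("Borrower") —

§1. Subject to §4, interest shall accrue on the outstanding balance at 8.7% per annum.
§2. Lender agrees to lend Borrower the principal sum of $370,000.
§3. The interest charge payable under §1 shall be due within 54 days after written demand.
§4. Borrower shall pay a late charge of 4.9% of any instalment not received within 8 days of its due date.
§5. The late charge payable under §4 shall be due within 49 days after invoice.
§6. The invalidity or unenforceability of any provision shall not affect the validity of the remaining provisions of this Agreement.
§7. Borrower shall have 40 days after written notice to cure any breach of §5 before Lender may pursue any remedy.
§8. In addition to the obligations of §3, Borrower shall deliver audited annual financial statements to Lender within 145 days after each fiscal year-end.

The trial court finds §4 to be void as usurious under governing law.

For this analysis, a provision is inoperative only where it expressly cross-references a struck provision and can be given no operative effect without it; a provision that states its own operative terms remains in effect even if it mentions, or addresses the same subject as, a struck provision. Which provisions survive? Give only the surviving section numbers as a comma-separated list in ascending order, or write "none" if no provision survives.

§4 is struck. §5 has no operative effect of its own apart from §4 and is therefore inoperative. §7 operates only by reference to §5, so it falls with §5. §1 mentions §4 but its own obligation stands independently of §4, so §1 is not affected. §6 is a severability clause and preserves every provision that can still be given independent effect. §1, §2, §3, §6, and §8 remain in effect.

1, 2, 3, 6, 8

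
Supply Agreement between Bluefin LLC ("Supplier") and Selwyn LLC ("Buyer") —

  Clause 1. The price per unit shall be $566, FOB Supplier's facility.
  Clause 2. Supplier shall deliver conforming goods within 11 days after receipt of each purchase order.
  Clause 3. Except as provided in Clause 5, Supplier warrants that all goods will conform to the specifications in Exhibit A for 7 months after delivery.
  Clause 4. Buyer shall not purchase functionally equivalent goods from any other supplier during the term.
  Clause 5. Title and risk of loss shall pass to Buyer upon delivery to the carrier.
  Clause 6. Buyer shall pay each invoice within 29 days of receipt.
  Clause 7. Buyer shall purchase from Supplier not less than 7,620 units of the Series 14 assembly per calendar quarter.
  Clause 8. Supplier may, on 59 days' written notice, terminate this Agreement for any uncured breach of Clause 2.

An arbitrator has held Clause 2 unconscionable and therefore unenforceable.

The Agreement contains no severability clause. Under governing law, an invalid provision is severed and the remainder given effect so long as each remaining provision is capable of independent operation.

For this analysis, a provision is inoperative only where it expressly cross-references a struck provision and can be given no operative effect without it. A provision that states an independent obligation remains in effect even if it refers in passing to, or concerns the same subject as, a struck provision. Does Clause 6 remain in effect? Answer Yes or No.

Yes

Clause 2 is struck. Clause 8 operates only by reference to Clause 2, so it falls with Clause 2. Under the stated default rule, only provisions that cannot operate independently fall away; the rest are enforced. That leaves Clause 1, Clause 3, Clause 4, Clause 5, Clause 6, and Clause 7 in effect. Clause 6 is among the surviving provisions, so the answer is yes.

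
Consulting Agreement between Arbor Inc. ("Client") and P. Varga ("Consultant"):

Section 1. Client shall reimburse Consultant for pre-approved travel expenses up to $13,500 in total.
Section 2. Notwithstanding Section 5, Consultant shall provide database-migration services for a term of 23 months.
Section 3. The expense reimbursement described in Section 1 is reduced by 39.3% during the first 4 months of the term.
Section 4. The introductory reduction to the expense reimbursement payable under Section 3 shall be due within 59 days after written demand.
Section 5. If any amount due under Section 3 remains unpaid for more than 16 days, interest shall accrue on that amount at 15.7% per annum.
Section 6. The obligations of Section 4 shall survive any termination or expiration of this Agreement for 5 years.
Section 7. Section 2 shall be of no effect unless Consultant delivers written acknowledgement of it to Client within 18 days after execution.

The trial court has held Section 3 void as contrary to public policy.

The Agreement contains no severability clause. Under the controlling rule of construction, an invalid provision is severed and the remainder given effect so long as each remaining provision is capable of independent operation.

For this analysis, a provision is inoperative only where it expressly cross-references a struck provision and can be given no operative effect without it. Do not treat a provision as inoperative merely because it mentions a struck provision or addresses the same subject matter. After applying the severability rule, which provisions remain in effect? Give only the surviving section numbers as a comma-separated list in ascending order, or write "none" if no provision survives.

Section 3 is struck. Section 4 does nothing except set the payment deadline for the introductory reduction to the expense reimbursement by reference to Section 3; with Section 3 gone it has no independent effect and is inoperative. Section 5 has no operative effect of its own apart from Section 3 and is therefore inoperative. Section 6 operates only by reference to Section 4, so it falls with Section 4. Section 2 mentions Section 5 but its own obligation stands independently of Section 5, so Section 2 is not affected. With no severability clause, the stated default rule severs what cannot stand and enforces each remaining provision that can operate on its own. That leaves Section 1, Section 2, and Section 7 in effect.

1, 2, 7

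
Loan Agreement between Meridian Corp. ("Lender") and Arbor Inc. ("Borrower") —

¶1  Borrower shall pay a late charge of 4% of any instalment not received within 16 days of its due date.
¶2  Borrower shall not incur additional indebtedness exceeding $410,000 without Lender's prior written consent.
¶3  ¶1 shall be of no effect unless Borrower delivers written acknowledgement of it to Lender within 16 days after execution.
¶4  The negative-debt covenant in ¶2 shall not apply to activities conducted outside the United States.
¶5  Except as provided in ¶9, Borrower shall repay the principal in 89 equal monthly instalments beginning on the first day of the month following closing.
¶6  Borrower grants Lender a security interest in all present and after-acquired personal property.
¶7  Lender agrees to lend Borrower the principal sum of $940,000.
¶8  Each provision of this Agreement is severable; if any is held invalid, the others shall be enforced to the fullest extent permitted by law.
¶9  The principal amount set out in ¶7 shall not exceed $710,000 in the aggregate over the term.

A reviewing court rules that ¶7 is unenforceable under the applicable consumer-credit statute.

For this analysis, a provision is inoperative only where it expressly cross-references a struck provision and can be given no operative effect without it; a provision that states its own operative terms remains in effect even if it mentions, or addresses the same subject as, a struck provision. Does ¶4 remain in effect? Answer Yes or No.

Yes

¶7 is struck. ¶9 has no operative effect of its own apart from ¶7 and is therefore inoperative. ¶5 mentions ¶9 but its own obligation stands independently of ¶9, so ¶5 is not affected. ¶8 is a severability clause and preserves every provision that can still be given independent effect. That leaves ¶1, ¶2, ¶3, ¶4, ¶5, ¶6, and ¶8 in effect. ¶4 is among the surviving provisions, so the answer is yes.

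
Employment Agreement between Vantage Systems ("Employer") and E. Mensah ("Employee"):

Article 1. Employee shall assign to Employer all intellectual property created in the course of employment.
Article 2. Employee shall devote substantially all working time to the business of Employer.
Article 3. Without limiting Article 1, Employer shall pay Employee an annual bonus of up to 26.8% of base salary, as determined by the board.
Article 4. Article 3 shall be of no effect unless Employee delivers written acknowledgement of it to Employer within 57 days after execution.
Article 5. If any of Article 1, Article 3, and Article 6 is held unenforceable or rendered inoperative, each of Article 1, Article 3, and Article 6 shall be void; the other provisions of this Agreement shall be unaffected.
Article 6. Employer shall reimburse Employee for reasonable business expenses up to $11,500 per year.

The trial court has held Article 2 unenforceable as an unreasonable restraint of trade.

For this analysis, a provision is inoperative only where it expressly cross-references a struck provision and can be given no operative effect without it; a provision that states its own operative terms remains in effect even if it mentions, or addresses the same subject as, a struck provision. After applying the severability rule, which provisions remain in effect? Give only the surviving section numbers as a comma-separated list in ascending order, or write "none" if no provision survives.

1, 3, 4, 5, 6

Article 2 is struck. Nothing else in the Agreement is defined by reference to Article 2. Article 5 ties Article 1, Article 3, and Article 6 together, but none of those is affected here; the remaining provisions continue in force under Article 5. Article 1, Article 3, Article 4, Article 5, and Article 6 remain in effect.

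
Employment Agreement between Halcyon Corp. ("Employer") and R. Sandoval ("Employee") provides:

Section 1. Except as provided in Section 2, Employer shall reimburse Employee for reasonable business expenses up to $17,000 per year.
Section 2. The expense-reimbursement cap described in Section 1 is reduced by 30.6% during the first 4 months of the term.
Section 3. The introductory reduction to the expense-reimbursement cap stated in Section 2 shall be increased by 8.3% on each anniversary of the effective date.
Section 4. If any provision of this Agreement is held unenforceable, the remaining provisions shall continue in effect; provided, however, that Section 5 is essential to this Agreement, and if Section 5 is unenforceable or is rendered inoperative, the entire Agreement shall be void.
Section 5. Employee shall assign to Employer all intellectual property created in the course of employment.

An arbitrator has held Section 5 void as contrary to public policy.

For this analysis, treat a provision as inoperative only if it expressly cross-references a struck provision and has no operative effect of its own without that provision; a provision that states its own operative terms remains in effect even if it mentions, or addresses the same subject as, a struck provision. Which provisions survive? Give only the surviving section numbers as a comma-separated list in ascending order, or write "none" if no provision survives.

Section 5 is struck. No other provision's operative terms depend on Section 5. Section 4 makes Section 5 an essential term, and Section 5 is the provision held invalid; under Section 4, the entire Agreement is therefore void. No provision of the Agreement survives.

none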